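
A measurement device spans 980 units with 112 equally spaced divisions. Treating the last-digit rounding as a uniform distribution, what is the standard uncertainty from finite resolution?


resolution = range / divisions
resolution = 980 / 112 = 8.75
u_res = resolution / (2*sqrt(3))
u_res = 8.75 / 3.4641016
u_res = 2.5259

2.5259


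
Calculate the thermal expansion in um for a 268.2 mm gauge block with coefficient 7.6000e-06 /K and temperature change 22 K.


dL = L * alpha * dT
= 268.2 * 7.6000e-06 * 22
= 0.0448430 mm
dL_um = 0.0448430 * 1000 = 44.8430 um

44.8430


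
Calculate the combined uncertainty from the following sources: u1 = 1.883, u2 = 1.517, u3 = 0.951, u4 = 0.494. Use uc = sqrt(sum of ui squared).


uc = sqrt(1.883^2 + 1.517^2 + 0.951^2 + 0.494^2)
uc = sqrt(6.995415)
uc = 2.6449

2.6449


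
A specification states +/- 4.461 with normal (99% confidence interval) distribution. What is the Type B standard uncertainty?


u_B = half_width / 2.576
u_B = 4.461 / 2.576
u_B = 1.7318

1.7318


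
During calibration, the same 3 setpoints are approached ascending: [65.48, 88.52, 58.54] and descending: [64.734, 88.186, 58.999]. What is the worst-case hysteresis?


|65.48 - 64.734| = 0.7460
|88.52 - 88.186| = 0.3340
|58.54 - 58.999| = 0.4590
hysteresis = max(diffs) = 0.7460

0.7460


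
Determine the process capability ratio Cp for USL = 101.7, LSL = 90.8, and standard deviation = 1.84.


Cp = (USL - LSL) / (6 * sigma)
= (101.7 - 90.8) / (6 * 1.84)
= 10.9000 / 11.0400
= 0.9873

0.9873


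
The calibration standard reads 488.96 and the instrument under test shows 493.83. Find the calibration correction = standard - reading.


Correction = standard - reading
= 488.96 - 493.83
= -4.8700

-4.8700


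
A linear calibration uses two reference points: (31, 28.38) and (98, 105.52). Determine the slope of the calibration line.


slope = (y2 - y1) / (x2 - x1)
= (105.52 - 28.38) / (98 - 31)
= 77.1400 / 67
= 1.1513

1.1513


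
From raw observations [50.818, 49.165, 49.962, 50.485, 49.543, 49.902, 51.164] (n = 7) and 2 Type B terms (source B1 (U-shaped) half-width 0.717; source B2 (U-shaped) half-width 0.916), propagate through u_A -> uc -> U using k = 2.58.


mean = (50.818 + 49.165 + 49.962 + 50.485 + 49.543 + 49.902 + 51.164) / 7 = 50.14842857
s = sqrt(sum((x - mean)^2)/(n-1)) = 0.70971235
u_A = s / sqrt(n) = 0.70971235 / sqrt(7) = 0.26824605
u_B1 = 0.717 / sqrt(2) = 0.50699556
u_B2 = 0.916 / sqrt(2) = 0.64770981
uc = sqrt(0.26824605^2 + 0.50699556^2 + 0.64770981^2) = 0.86517538
U = k * uc = 2.58 * 0.86517538
U = 2.2322

2.2322


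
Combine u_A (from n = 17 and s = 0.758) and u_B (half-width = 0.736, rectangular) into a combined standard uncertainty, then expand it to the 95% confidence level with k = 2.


u_A = s / sqrt(n) = 0.758 / sqrt(17) = 0.183842
u_B = half_width / sqrt(3) = 0.736 / sqrt(3) = 0.4249298
uc = sqrt(u_A^2 + u_B^2) = sqrt(0.183842^2 + 0.4249298^2) = 0.46299375
U = k * uc = 2 * 0.46299375
U = 0.9260

0.9260


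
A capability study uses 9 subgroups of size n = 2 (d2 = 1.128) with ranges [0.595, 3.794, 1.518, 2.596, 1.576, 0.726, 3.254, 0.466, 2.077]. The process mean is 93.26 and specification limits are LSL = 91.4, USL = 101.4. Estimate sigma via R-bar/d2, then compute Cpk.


R_bar = (0.595 + 3.794 + 1.518 + 2.596 + 1.576 + 0.726 + 3.254 + 0.466 + 2.077) / 9 = 1.8446667
sigma = R_bar / d2 = 1.8446667 / 1.128 = 1.6353428
Cp = (USL - LSL)/(6*sigma) = (101.4 - 91.4)/(6*1.6353428) = 1.0192
Cpu = (101.4 - 93.26)/(3*1.6353428) = 1.6592
Cpl = (93.26 - 91.4)/(3*1.6353428) = 0.3791
Cpk = min(Cpu, Cpl) = 0.3791

0.3791


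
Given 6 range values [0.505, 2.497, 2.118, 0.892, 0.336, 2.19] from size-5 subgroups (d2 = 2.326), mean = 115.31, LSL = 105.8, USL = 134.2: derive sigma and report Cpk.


R_bar = (0.505 + 2.497 + 2.118 + 0.892 + 0.336 + 2.19) / 6 = 1.423
sigma = R_bar / d2 = 1.423 / 2.326 = 0.61177988
Cp = (USL - LSL)/(6*sigma) = (134.2 - 105.8)/(6*0.61177988) = 7.7370
Cpu = (134.2 - 115.31)/(3*0.61177988) = 10.2924
Cpl = (115.31 - 105.8)/(3*0.61177988) = 5.1816
Cpk = min(Cpu, Cpl) = 5.1816

5.1816


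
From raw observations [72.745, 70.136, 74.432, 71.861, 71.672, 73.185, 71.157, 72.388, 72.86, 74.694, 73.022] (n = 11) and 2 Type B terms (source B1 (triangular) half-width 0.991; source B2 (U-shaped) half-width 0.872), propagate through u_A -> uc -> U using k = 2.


mean = (72.745 + 70.136 + 74.432 + 71.861 + 71.672 + 73.185 + 71.157 + 72.388 + 72.86 + 74.694 + 73.022) / 11 = 72.55927273
s = sqrt(sum((x - mean)^2)/(n-1)) = 1.3393111
u_A = s / sqrt(n) = 1.3393111 / sqrt(11) = 0.40381749
u_B1 = 0.991 / sqrt(6) = 0.40457406
u_B2 = 0.872 / sqrt(2) = 0.61659711
uc = sqrt(0.40381749^2 + 0.40457406^2 + 0.61659711^2) = 0.84079768
U = k * uc = 2 * 0.84079768
U = 1.6816

1.6816


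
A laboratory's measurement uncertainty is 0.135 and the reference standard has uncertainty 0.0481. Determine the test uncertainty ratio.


TUR = u_lab / u_ref
= 0.135 / 0.0481
= 2.8067

2.8067


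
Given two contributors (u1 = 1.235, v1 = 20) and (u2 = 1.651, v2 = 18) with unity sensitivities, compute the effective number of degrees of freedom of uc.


uc = sqrt(u1^2 + u2^2) = sqrt(1.235^2 + 1.651^2) = 2.0618016
v_eff = uc^4 / (u1^4/v1 + u2^4/v2)
= 2.0618016^4 / (1.235^4/20 + 1.651^4/18)
= 18.071221 / 0.52909285
v_eff = 34.1551

34.1551


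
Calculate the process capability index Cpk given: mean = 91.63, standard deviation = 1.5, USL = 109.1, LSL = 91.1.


Cpu = (USL - mean) / (3*sigma) = (109.1 - 91.63) / (3*1.5) = 3.8822
Cpl = (mean - LSL) / (3*sigma) = (91.63 - 91.1) / (3*1.5) = 0.1178
Cpk = min(Cpu, Cpl) = 0.1178

0.1178


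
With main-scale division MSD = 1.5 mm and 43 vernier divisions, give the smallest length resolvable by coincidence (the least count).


LC = MSD / n_div
= 1.5 / 43
= 0.0349

0.0349


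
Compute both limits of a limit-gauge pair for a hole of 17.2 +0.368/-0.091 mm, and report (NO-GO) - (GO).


GO = nominal - lower_tol (smallest hole = maximum material condition)
GO = 17.2 - 0.091 = 17.109
NO-GO = nominal + upper_tol (largest hole = least material condition)
NO-GO = 17.2 + 0.368 = 17.568
spread = NO-GO - GO = 17.568 - 17.109 = 0.4590

0.4590


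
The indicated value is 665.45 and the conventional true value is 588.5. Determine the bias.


Systematic error = measured - true
= 665.45 - 588.5
= 76.9500

76.9500


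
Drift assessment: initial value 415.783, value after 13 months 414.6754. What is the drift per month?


rate = (v2 - v1) / months
= (414.6754 - 415.783) / 13
= -1.1076 / 13
= -0.0852

-0.0852


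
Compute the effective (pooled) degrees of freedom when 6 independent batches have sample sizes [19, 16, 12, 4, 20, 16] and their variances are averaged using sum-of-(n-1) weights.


nu = sum_i (n_i - 1)
nu = ((19 - 1) + (16 - 1) + (12 - 1) + (4 - 1) + (20 - 1) + (16 - 1))
nu = 18 + 15 + 11 + 3 + 19 + 15
nu = 81

81


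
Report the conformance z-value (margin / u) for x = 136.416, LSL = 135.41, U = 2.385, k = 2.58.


u = U / k = 2.385 / 2.58 = 0.9244186
margin = |LSL - x| = |135.41 - 136.416| = 1.006
z = margin / u = 1.006 / 0.9244186
z = 1.0883

1.0883


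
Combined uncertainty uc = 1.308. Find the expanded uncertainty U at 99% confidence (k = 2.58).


U = k * uc
U = 2.58 * 1.308
U = 3.3746

3.3746


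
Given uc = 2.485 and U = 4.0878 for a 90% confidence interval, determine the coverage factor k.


k = U / uc
k = 4.0878 / 2.485
k = 1.645

1.645


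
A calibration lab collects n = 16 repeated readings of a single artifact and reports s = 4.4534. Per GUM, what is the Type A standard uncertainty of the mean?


u_A = s / sqrt(n)
u_A = 4.4534 / sqrt(16)
u_A = 4.4534 / 4
u_A = 1.1134

1.1134


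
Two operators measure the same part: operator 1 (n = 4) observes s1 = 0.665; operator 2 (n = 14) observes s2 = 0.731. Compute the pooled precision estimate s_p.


s_p = sqrt(((n1-1)*s1^2 + (n2-1)*s2^2) / (n1+n2-2))
numerator = (4-1)*0.665^2 + (14-1)*0.731^2 = 1.326675 + 6.946693 = 8.273368
denominator = 4 + 14 - 2 = 16
s_p^2 = 8.273368 / 16 = 0.5170855
s_p = sqrt(0.5170855) = 0.7191

0.7191


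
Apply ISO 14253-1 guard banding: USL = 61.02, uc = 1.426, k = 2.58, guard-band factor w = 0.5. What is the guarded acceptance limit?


U = k * uc = 2.58 * 1.426 = 3.67908
guard band g = w * U = 0.5 * 3.67908 = 1.83954
AL = USL - g = 61.02 - 1.83954
AL = 59.1805

59.1805


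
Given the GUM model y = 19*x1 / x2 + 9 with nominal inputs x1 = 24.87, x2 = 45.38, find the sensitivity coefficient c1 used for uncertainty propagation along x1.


y = 19*x1 / x2 + 9
dy/dx1 = 19/x2
Evaluate at x2 = 45.38: c1 = 19 / 45.38
c1 = 0.4187

0.4187


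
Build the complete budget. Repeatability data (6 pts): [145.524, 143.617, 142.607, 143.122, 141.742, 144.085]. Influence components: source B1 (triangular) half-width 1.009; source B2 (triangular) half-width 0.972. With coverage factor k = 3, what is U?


mean = (145.524 + 143.617 + 142.607 + 143.122 + 141.742 + 144.085) / 6 = 143.4495
s = sqrt(sum((x - mean)^2)/(n-1)) = 1.3013904
u_A = s / sqrt(n) = 1.3013904 / sqrt(6) = 0.53129041
u_B1 = 1.009 / sqrt(6) = 0.41192253
u_B2 = 0.972 / sqrt(6) = 0.39681734
uc = sqrt(0.53129041^2 + 0.41192253^2 + 0.39681734^2) = 0.78064952
U = k * uc = 3 * 0.78064952
U = 2.3419

2.3419


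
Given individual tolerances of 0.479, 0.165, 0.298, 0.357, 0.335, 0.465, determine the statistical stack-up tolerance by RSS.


RSS = sqrt(0.479^2 + 0.165^2 + 0.298^2 + 0.357^2 + 0.335^2 + 0.465^2)
= sqrt(0.801369)
= 0.8952

0.8952


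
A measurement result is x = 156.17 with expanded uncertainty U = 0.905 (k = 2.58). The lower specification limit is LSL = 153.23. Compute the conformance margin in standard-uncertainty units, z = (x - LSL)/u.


u = U / k = 0.905 / 2.58 = 0.35077519
margin = |LSL - x| = |153.23 - 156.17| = 2.94
z = margin / u = 2.94 / 0.35077519
z = 8.3814

8.3814


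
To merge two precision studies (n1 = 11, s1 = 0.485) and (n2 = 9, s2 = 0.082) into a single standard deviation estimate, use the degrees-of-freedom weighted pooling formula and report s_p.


s_p = sqrt(((n1-1)*s1^2 + (n2-1)*s2^2) / (n1+n2-2))
numerator = (11-1)*0.485^2 + (9-1)*0.082^2 = 2.35225 + 0.053792 = 2.406042
denominator = 11 + 9 - 2 = 18
s_p^2 = 2.406042 / 18 = 0.133669
s_p = sqrt(0.133669) = 0.3656

0.3656


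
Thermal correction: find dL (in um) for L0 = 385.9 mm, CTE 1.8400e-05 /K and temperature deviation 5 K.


dL = L * alpha * dT
= 385.9 * 1.8400e-05 * 5
= 0.0355028 mm
dL_um = 0.0355028 * 1000 = 35.5028 um

35.5028


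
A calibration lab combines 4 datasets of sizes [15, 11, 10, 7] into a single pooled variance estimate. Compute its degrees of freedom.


nu = sum_i (n_i - 1)
nu = ((15 - 1) + (11 - 1) + (10 - 1) + (7 - 1))
nu = 14 + 10 + 9 + 6
nu = 39

39


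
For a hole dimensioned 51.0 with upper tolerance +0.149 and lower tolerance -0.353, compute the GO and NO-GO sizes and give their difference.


GO = nominal - lower_tol (smallest hole = maximum material condition)
GO = 51.0 - 0.353 = 50.647
NO-GO = nominal + upper_tol (largest hole = least material condition)
NO-GO = 51.0 + 0.149 = 51.149
spread = NO-GO - GO = 51.149 - 50.647 = 0.5020

0.5020


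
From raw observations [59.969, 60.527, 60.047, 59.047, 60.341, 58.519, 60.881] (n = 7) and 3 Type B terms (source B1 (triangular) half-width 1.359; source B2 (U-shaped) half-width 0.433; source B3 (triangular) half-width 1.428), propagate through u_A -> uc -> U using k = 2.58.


mean = (59.969 + 60.527 + 60.047 + 59.047 + 60.341 + 58.519 + 60.881) / 7 = 59.90442857
s = sqrt(sum((x - mean)^2)/(n-1)) = 0.83775232
u_A = s / sqrt(n) = 0.83775232 / sqrt(7) = 0.31664061
u_B1 = 1.359 / sqrt(6) = 0.55480943
u_B2 = 0.433 / sqrt(2) = 0.30617724
u_B3 = 1.428 / sqrt(6) = 0.58297856
uc = sqrt(0.31664061^2 + 0.55480943^2 + 0.30617724^2 + 0.58297856^2) = 0.91743299
U = k * uc = 2.58 * 0.91743299
U = 2.3670

2.3670


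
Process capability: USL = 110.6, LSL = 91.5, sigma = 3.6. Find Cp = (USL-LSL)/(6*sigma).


Cp = (USL - LSL) / (6 * sigma)
= (110.6 - 91.5) / (6 * 3.6)
= 19.1000 / 21.6000
= 0.8843

0.8843


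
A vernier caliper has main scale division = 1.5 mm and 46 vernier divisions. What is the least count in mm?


LC = MSD / n_div
= 1.5 / 46
= 0.0326

0.0326


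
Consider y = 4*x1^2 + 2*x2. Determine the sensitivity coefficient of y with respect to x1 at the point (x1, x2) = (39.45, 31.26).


y = 4*x1^2 + 2*x2
dy/dx1 = 2*4*x1
Evaluate at x1 = 39.45: c1 = 8 * 39.45
c1 = 315.6000

315.6000


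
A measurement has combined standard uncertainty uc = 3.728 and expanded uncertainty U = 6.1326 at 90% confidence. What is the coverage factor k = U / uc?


k = U / uc
k = 6.1326 / 3.728
k = 1.645

1.645


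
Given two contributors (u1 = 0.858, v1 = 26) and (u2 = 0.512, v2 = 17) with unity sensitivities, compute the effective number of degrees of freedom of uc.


uc = sqrt(u1^2 + u2^2) = sqrt(0.858^2 + 0.512^2) = 0.99915364
v_eff = uc^4 / (u1^4/v1 + u2^4/v2)
= 0.99915364^4 / (0.858^4/26 + 0.512^4/17)
= 0.99661886 / 0.02488607
v_eff = 40.0473

40.0473


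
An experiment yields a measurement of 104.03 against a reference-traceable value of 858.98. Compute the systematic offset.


Systematic error = measured - true
= 104.03 - 858.98
= -754.9500

-754.9500


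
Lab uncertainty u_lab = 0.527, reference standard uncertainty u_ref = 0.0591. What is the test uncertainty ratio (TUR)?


TUR = u_lab / u_ref
= 0.527 / 0.0591
= 8.9171

8.9171


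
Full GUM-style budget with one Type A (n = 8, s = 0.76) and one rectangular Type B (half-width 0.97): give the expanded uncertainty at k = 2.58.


u_A = s / sqrt(n) = 0.76 / sqrt(8) = 0.26870058
u_B = half_width / sqrt(3) = 0.97 / sqrt(3) = 0.56002976
uc = sqrt(u_A^2 + u_B^2) = sqrt(0.26870058^2 + 0.56002976^2) = 0.62115484
U = k * uc = 2.58 * 0.62115484
U = 1.6026

1.6026


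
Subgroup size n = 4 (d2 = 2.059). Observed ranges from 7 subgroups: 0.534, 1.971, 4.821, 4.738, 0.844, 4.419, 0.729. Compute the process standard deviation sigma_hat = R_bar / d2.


R_bar = (0.534 + 1.971 + 4.821 + 4.738 + 0.844 + 4.419 + 0.729) / 7
R_bar = 18.056 / 7 = 2.5794286
sigma_hat = R_bar / d2 = 2.5794286 / 2.059 = 1.2528

1.2528


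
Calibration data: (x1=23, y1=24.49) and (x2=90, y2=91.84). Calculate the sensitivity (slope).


slope = (y2 - y1) / (x2 - x1)
= (91.84 - 24.49) / (90 - 23)
= 67.3500 / 67
= 1.0052

1.0052


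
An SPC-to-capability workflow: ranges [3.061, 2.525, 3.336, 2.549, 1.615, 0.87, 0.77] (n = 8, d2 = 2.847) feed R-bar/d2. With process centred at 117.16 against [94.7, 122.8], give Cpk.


R_bar = (3.061 + 2.525 + 3.336 + 2.549 + 1.615 + 0.87 + 0.77) / 7 = 2.1037143
sigma = R_bar / d2 = 2.1037143 / 2.847 = 0.73892318
Cp = (USL - LSL)/(6*sigma) = (122.8 - 94.7)/(6*0.73892318) = 6.3381
Cpu = (122.8 - 117.16)/(3*0.73892318) = 2.5442
Cpl = (117.16 - 94.7)/(3*0.73892318) = 10.1319
Cpk = min(Cpu, Cpl) = 2.5442

2.5442


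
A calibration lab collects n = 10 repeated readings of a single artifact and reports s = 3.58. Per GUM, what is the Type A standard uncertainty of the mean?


u_A = s / sqrt(n)
u_A = 3.58 / sqrt(10)
u_A = 3.58 / 3.1622777
u_A = 1.1321

1.1321


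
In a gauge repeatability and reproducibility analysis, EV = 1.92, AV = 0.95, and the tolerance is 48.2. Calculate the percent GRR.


GRR = sqrt(EV^2 + AV^2) = sqrt(1.92^2 + 0.95^2) = 2.1421718
%GRR = GRR / tol * 100 = 2.1421718 / 48.2 * 100
%GRR = 4.4443

4.4443


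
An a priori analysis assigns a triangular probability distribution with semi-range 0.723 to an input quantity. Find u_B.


u_B = half_width / sqrt(6)
u_B = 0.723 / 2.4494897
u_B = 0.2952

0.2952


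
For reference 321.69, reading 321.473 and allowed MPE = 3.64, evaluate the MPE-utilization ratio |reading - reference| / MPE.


e = indication - reference = 321.473 - 321.69 = -0.2170
|e| = 0.2170
ratio = |e| / MPE = 0.2170 / 3.64
ratio = 0.0596

0.0596


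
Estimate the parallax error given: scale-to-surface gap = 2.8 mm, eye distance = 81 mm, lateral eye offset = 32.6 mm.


error = h * offset / d
= 2.8 * 32.6 / 81
= 1.1269

1.1269


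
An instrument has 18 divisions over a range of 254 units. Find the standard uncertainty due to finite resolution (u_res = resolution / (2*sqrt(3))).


resolution = range / divisions
resolution = 254 / 18 = 14.111111
u_res = resolution / (2*sqrt(3))
u_res = 14.111111 / 3.4641016
u_res = 4.0735

4.0735


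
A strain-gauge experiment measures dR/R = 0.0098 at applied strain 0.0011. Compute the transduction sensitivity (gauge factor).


GF = (dR/R) / epsilon
= 0.0098 / 0.0011
= 8.9091

8.9091


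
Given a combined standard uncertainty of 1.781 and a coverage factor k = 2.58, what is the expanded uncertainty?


U = k * uc
U = 2.58 * 1.781
U = 4.5950

4.5950


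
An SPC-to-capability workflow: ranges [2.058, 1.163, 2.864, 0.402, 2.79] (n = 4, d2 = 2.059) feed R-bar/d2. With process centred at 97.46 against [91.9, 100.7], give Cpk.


R_bar = (2.058 + 1.163 + 2.864 + 0.402 + 2.79) / 5 = 1.8554
sigma = R_bar / d2 = 1.8554 / 2.059 = 0.90111705
Cp = (USL - LSL)/(6*sigma) = (100.7 - 91.9)/(6*0.90111705) = 1.6276
Cpu = (100.7 - 97.46)/(3*0.90111705) = 1.1985
Cpl = (97.46 - 91.9)/(3*0.90111705) = 2.0567
Cpk = min(Cpu, Cpl) = 1.1985

1.1985


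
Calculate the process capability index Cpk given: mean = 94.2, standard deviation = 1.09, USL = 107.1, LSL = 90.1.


Cpu = (USL - mean) / (3*sigma) = (107.1 - 94.2) / (3*1.09) = 3.9450
Cpl = (mean - LSL) / (3*sigma) = (94.2 - 90.1) / (3*1.09) = 1.2538
Cpk = min(Cpu, Cpl) = 1.2538

1.2538


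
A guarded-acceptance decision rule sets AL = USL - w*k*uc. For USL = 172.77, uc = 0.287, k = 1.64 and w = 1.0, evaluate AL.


U = k * uc = 1.64 * 0.287 = 0.47068
guard band g = w * U = 1.0 * 0.47068 = 0.47068
AL = USL - g = 172.77 - 0.47068
AL = 172.2993

172.2993


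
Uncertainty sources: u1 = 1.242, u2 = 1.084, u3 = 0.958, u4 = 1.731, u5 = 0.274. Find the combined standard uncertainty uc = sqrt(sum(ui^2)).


uc = sqrt(1.242^2 + 1.084^2 + 0.958^2 + 1.731^2 + 0.274^2)
uc = sqrt(6.706821)
uc = 2.5898

2.5898


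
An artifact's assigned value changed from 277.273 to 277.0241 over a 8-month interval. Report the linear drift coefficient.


rate = (v2 - v1) / months
= (277.0241 - 277.273) / 8
= -0.2489 / 8
= -0.0311

-0.0311


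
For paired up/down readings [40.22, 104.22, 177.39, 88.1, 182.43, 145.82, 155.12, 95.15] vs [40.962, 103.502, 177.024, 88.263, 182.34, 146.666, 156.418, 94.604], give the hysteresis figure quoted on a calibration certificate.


|40.22 - 40.962| = 0.7420
|104.22 - 103.502| = 0.7180
|177.39 - 177.024| = 0.3660
|88.1 - 88.263| = 0.1630
|182.43 - 182.34| = 0.0900
|145.82 - 146.666| = 0.8460
|155.12 - 156.418| = 1.2980
|95.15 - 94.604| = 0.5460
hysteresis = max(diffs) = 1.2980

1.2980


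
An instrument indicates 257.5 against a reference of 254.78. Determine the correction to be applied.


Correction = standard - reading
= 254.78 - 257.5
= -2.7200

-2.7200


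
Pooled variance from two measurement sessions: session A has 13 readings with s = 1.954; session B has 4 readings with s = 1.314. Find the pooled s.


s_p = sqrt(((n1-1)*s1^2 + (n2-1)*s2^2) / (n1+n2-2))
numerator = (13-1)*1.954^2 + (4-1)*1.314^2 = 45.817392 + 5.179788 = 50.99718
denominator = 13 + 4 - 2 = 15
s_p^2 = 50.99718 / 15 = 3.399812
s_p = sqrt(3.399812) = 1.8439

1.8439


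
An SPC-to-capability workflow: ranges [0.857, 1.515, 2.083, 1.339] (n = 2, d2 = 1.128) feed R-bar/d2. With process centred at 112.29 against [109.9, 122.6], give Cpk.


R_bar = (0.857 + 1.515 + 2.083 + 1.339) / 4 = 1.4485
sigma = R_bar / d2 = 1.4485 / 1.128 = 1.2841312
Cp = (USL - LSL)/(6*sigma) = (122.6 - 109.9)/(6*1.2841312) = 1.6483
Cpu = (122.6 - 112.29)/(3*1.2841312) = 2.6763
Cpl = (112.29 - 109.9)/(3*1.2841312) = 0.6204
Cpk = min(Cpu, Cpl) = 0.6204

0.6204


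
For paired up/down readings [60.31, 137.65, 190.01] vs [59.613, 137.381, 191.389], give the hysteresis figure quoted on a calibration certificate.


|60.31 - 59.613| = 0.6970
|137.65 - 137.381| = 0.2690
|190.01 - 191.389| = 1.3790
hysteresis = max(diffs) = 1.3790

1.3790


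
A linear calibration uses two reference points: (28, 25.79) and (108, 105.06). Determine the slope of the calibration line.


slope = (y2 - y1) / (x2 - x1)
= (105.06 - 25.79) / (108 - 28)
= 79.2700 / 80
= 0.9909

0.9909


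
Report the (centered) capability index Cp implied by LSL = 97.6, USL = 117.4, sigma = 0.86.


Cp = (USL - LSL) / (6 * sigma)
= (117.4 - 97.6) / (6 * 0.86)
= 19.8000 / 5.1600
= 3.8372

3.8372


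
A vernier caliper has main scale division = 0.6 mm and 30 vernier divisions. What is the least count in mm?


LC = MSD / n_div
= 0.6 / 30
= 0.0200

0.0200


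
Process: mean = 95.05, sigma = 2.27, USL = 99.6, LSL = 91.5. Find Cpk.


Cpu = (USL - mean) / (3*sigma) = (99.6 - 95.05) / (3*2.27) = 0.6681
Cpl = (mean - LSL) / (3*sigma) = (95.05 - 91.5) / (3*2.27) = 0.5213
Cpk = min(Cpu, Cpl) = 0.5213

0.5213


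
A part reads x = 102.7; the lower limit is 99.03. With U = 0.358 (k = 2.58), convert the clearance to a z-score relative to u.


u = U / k = 0.358 / 2.58 = 0.13875969
margin = |LSL - x| = |99.03 - 102.7| = 3.67
z = margin / u = 3.67 / 0.13875969
z = 26.4486

26.4486


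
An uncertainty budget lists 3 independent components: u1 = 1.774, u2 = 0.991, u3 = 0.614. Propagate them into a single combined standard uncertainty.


uc = sqrt(1.774^2 + 0.991^2 + 0.614^2)
uc = sqrt(4.506153)
uc = 2.1228

2.1228


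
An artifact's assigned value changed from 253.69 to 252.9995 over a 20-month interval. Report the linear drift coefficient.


rate = (v2 - v1) / months
= (252.9995 - 253.69) / 20
= -0.6905 / 20
= -0.0345

-0.0345


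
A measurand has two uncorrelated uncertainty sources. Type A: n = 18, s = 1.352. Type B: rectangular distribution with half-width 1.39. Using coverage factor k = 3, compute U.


u_A = s / sqrt(n) = 1.352 / sqrt(18) = 0.31866946
u_B = half_width / sqrt(3) = 1.39 / sqrt(3) = 0.80251687
uc = sqrt(u_A^2 + u_B^2) = sqrt(0.31866946^2 + 0.80251687^2) = 0.8634718
U = k * uc = 3 * 0.8634718
U = 2.5904

2.5904


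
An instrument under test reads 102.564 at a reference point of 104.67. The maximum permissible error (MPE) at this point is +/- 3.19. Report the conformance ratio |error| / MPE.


e = indication - reference = 102.564 - 104.67 = -2.1060
|e| = 2.1060
ratio = |e| / MPE = 2.1060 / 3.19
ratio = 0.6602

0.6602


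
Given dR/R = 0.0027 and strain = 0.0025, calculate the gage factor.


GF = (dR/R) / epsilon
= 0.0027 / 0.0025
= 1.0800

1.0800


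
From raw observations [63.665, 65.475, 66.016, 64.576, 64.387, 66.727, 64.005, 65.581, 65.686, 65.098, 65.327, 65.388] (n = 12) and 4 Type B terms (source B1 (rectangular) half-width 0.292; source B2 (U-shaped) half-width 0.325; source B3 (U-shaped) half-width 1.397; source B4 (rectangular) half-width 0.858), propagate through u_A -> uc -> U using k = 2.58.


mean = (63.665 + 65.475 + 66.016 + 64.576 + 64.387 + 66.727 + 64.005 + 65.581 + 65.686 + 65.098 + 65.327 + 65.388) / 12 = 65.16091667
s = sqrt(sum((x - mean)^2)/(n-1)) = 0.87035567
u_A = s / sqrt(n) = 0.87035567 / sqrt(12) = 0.25125004
u_B1 = 0.292 / sqrt(3) = 0.16858628
u_B2 = 0.325 / sqrt(2) = 0.2298097
u_B3 = 1.397 / sqrt(2) = 0.98782817
u_B4 = 0.858 / sqrt(3) = 0.49536653
uc = sqrt(0.25125004^2 + 0.16858628^2 + 0.2298097^2 + 0.98782817^2 + 0.49536653^2) = 1.1685687
U = k * uc = 2.58 * 1.1685687
U = 3.0149

3.0149


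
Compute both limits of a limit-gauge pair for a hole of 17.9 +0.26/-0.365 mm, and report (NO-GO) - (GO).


GO = nominal - lower_tol (smallest hole = maximum material condition)
GO = 17.9 - 0.365 = 17.535
NO-GO = nominal + upper_tol (largest hole = least material condition)
NO-GO = 17.9 + 0.26 = 18.16
spread = NO-GO - GO = 18.16 - 17.535 = 0.6250

0.6250


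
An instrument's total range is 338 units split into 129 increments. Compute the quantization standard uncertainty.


resolution = range / divisions
resolution = 338 / 129 = 2.620155
u_res = resolution / (2*sqrt(3))
u_res = 2.620155 / 3.4641016
u_res = 0.7564

0.7564


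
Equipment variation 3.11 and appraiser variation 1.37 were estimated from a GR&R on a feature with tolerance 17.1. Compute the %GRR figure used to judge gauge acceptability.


GRR = sqrt(EV^2 + AV^2) = sqrt(3.11^2 + 1.37^2) = 3.398382
%GRR = GRR / tol * 100 = 3.398382 / 17.1 * 100
%GRR = 19.8736

19.8736


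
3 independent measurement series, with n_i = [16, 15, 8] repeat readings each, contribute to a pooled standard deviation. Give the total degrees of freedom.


nu = sum_i (n_i - 1)
nu = ((16 - 1) + (15 - 1) + (8 - 1))
nu = 15 + 14 + 7
nu = 36

36


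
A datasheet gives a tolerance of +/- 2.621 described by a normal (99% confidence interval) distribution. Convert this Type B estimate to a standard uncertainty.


u_B = half_width / 2.576
u_B = 2.621 / 2.576
u_B = 1.0175

1.0175


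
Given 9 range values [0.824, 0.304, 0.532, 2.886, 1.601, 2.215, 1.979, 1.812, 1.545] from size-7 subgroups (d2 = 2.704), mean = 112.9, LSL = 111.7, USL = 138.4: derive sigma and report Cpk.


R_bar = (0.824 + 0.304 + 0.532 + 2.886 + 1.601 + 2.215 + 1.979 + 1.812 + 1.545) / 9 = 1.522
sigma = R_bar / d2 = 1.522 / 2.704 = 0.56286982
Cp = (USL - LSL)/(6*sigma) = (138.4 - 111.7)/(6*0.56286982) = 7.9059
Cpu = (138.4 - 112.9)/(3*0.56286982) = 15.1012
Cpl = (112.9 - 111.7)/(3*0.56286982) = 0.7106
Cpk = min(Cpu, Cpl) = 0.7106

0.7106


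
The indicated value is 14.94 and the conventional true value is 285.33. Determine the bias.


Systematic error = measured - true
= 14.94 - 285.33
= -270.3900

-270.3900


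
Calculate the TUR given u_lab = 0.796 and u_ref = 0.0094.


TUR = u_lab / u_ref
= 0.796 / 0.0094
= 84.6809

84.6809


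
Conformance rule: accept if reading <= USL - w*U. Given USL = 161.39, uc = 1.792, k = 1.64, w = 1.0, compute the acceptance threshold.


U = k * uc = 1.64 * 1.792 = 2.93888
guard band g = w * U = 1.0 * 2.93888 = 2.93888
AL = USL - g = 161.39 - 2.93888
AL = 158.4511

158.4511


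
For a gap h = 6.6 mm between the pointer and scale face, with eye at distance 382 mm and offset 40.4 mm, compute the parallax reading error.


error = h * offset / d
= 6.6 * 40.4 / 382
= 0.6980

0.6980


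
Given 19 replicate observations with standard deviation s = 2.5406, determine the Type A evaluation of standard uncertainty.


u_A = s / sqrt(n)
u_A = 2.5406 / sqrt(19)
u_A = 2.5406 / 4.3588989
u_A = 0.5829

0.5829


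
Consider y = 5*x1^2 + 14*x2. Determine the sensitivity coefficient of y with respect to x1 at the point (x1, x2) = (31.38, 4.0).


y = 5*x1^2 + 14*x2
dy/dx1 = 2*5*x1
Evaluate at x1 = 31.38: c1 = 10 * 31.38
c1 = 313.8000

313.8000


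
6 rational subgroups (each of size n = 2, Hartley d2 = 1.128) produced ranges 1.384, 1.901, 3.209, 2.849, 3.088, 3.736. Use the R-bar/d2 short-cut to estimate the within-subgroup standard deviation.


R_bar = (1.384 + 1.901 + 3.209 + 2.849 + 3.088 + 3.736) / 6
R_bar = 16.167 / 6 = 2.6945
sigma_hat = R_bar / d2 = 2.6945 / 1.128 = 2.3887

2.3887


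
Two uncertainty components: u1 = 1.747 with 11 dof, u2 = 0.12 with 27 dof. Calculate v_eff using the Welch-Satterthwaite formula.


uc = sqrt(u1^2 + u2^2) = sqrt(1.747^2 + 0.12^2) = 1.7511165
v_eff = uc^4 / (u1^4/v1 + u2^4/v2)
= 1.7511165^4 / (1.747^4/11 + 0.12^4/27)
= 9.4028641 / 0.84680395
v_eff = 11.1039

11.1039


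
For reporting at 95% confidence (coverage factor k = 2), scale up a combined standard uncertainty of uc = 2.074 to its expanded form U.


U = k * uc
U = 2 * 2.074
U = 4.1480

4.1480


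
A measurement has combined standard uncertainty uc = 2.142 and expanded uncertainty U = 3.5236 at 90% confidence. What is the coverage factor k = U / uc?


k = U / uc
k = 3.5236 / 2.142
k = 1.645

1.645


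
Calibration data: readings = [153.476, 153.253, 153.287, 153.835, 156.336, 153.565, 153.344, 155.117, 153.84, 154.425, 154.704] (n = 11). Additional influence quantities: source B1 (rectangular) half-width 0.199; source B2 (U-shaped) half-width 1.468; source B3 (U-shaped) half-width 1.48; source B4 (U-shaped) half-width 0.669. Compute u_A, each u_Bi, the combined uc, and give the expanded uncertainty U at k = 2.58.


mean = (153.476 + 153.253 + 153.287 + 153.835 + 156.336 + 153.565 + 153.344 + 155.117 + 153.84 + 154.425 + 154.704) / 11 = 154.1074545
s = sqrt(sum((x - mean)^2)/(n-1)) = 0.96266062
u_A = s / sqrt(n) = 0.96266062 / sqrt(11) = 0.2902531
u_B1 = 0.199 / sqrt(3) = 0.1148927
u_B2 = 1.468 / sqrt(2) = 1.0380328
u_B3 = 1.48 / sqrt(2) = 1.046518
u_B4 = 0.669 / sqrt(2) = 0.47305444
uc = sqrt(0.2902531^2 + 0.1148927^2 + 1.0380328^2 + 1.046518^2 + 0.47305444^2) = 1.5792212
U = k * uc = 2.58 * 1.5792212
U = 4.0744

4.0744


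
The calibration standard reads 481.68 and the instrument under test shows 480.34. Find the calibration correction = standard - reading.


Correction = standard - reading
= 481.68 - 480.34
= 1.3400

1.3400


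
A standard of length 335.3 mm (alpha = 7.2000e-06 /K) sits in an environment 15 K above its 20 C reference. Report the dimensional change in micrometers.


dL = L * alpha * dT
= 335.3 * 7.2000e-06 * 15
= 0.0362124 mm
dL_um = 0.0362124 * 1000 = 36.2124 um

36.2124


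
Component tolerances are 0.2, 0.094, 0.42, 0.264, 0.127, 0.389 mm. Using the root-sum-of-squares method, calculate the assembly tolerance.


RSS = sqrt(0.2^2 + 0.094^2 + 0.42^2 + 0.264^2 + 0.127^2 + 0.389^2)
= sqrt(0.462382)
= 0.6800

0.6800


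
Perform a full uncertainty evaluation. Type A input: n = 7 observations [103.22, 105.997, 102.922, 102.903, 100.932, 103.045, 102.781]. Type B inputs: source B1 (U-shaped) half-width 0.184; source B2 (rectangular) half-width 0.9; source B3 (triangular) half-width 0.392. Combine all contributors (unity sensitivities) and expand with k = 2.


mean = (103.22 + 105.997 + 102.922 + 102.903 + 100.932 + 103.045 + 102.781) / 7 = 103.1142857
s = sqrt(sum((x - mean)^2)/(n-1)) = 1.4877883
u_A = s / sqrt(n) = 1.4877883 / sqrt(7) = 0.56233112
u_B1 = 0.184 / sqrt(2) = 0.13010765
u_B2 = 0.9 / sqrt(3) = 0.51961524
u_B3 = 0.392 / sqrt(6) = 0.16003333
uc = sqrt(0.56233112^2 + 0.13010765^2 + 0.51961524^2 + 0.16003333^2) = 0.7929407
U = k * uc = 2 * 0.7929407
U = 1.5859

1.5859


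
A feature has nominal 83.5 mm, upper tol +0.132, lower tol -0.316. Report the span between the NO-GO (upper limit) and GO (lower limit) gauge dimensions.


GO = nominal - lower_tol (smallest hole = maximum material condition)
GO = 83.5 - 0.316 = 83.184
NO-GO = nominal + upper_tol (largest hole = least material condition)
NO-GO = 83.5 + 0.132 = 83.632
spread = NO-GO - GO = 83.632 - 83.184 = 0.4480

0.4480


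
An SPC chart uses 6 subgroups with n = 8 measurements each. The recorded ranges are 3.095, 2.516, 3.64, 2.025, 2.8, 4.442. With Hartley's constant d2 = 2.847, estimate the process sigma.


R_bar = (3.095 + 2.516 + 3.64 + 2.025 + 2.8 + 4.442) / 6
R_bar = 18.518 / 6 = 3.0863333
sigma_hat = R_bar / d2 = 3.0863333 / 2.847 = 1.0841

1.0841


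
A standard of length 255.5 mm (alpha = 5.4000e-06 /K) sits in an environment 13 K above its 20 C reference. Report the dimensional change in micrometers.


dL = L * alpha * dT
= 255.5 * 5.4000e-06 * 13
= 0.0179361 mm
dL_um = 0.0179361 * 1000 = 17.9361 um

17.9361


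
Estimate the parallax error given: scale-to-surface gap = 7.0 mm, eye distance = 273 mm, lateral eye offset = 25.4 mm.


error = h * offset / d
= 7.0 * 25.4 / 273
= 0.6513

0.6513


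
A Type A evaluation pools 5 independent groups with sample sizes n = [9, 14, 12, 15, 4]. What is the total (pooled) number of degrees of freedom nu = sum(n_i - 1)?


nu = sum_i (n_i - 1)
nu = ((9 - 1) + (14 - 1) + (12 - 1) + (15 - 1) + (4 - 1))
nu = 8 + 13 + 11 + 14 + 3
nu = 49

49


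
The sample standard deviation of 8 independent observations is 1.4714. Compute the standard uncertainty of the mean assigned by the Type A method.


u_A = s / sqrt(n)
u_A = 1.4714 / sqrt(8)
u_A = 1.4714 / 2.8284271
u_A = 0.5202

0.5202


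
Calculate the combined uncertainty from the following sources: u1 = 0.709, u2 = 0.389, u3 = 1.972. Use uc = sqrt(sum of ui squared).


uc = sqrt(0.709^2 + 0.389^2 + 1.972^2)
uc = sqrt(4.542786)
uc = 2.1314

2.1314


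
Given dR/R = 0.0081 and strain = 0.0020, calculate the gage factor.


GF = (dR/R) / epsilon
= 0.0081 / 0.0020
= 4.0500

4.0500


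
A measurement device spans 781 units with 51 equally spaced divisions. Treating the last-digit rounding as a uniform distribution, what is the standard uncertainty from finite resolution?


resolution = range / divisions
resolution = 781 / 51 = 15.313725
u_res = resolution / (2*sqrt(3))
u_res = 15.313725 / 3.4641016
u_res = 4.4207

4.4207


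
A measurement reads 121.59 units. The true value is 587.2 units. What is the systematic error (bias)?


Systematic error = measured - true
= 121.59 - 587.2
= -465.6100

-465.6100


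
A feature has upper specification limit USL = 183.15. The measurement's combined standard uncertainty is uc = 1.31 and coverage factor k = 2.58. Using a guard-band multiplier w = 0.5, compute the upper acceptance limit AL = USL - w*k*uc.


U = k * uc = 2.58 * 1.31 = 3.3798
guard band g = w * U = 0.5 * 3.3798 = 1.6899
AL = USL - g = 183.15 - 1.6899
AL = 181.4601

181.4601


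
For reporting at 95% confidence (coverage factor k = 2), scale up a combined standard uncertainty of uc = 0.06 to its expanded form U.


U = k * uc
U = 2 * 0.06
U = 0.1200

0.1200


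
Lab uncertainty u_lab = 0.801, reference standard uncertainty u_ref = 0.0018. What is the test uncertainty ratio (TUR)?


TUR = u_lab / u_ref
= 0.801 / 0.0018
= 445.0000

445.0000


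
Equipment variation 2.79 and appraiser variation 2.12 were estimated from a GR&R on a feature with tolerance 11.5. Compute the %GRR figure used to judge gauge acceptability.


GRR = sqrt(EV^2 + AV^2) = sqrt(2.79^2 + 2.12^2) = 3.5040691
%GRR = GRR / tol * 100 = 3.5040691 / 11.5 * 100
%GRR = 30.4702

30.4702


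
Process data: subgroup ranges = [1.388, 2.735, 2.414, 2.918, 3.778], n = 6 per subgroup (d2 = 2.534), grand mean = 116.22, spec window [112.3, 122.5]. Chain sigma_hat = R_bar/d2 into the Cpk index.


R_bar = (1.388 + 2.735 + 2.414 + 2.918 + 3.778) / 5 = 2.6466
sigma = R_bar / d2 = 2.6466 / 2.534 = 1.0444357
Cp = (USL - LSL)/(6*sigma) = (122.5 - 112.3)/(6*1.0444357) = 1.6277
Cpu = (122.5 - 116.22)/(3*1.0444357) = 2.0043
Cpl = (116.22 - 112.3)/(3*1.0444357) = 1.2511
Cpk = min(Cpu, Cpl) = 1.2511

1.2511


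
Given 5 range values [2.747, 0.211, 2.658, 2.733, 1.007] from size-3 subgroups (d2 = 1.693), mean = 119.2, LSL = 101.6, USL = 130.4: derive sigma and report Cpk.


R_bar = (2.747 + 0.211 + 2.658 + 2.733 + 1.007) / 5 = 1.8712
sigma = R_bar / d2 = 1.8712 / 1.693 = 1.1052569
Cp = (USL - LSL)/(6*sigma) = (130.4 - 101.6)/(6*1.1052569) = 4.3429
Cpu = (130.4 - 119.2)/(3*1.1052569) = 3.3778
Cpl = (119.2 - 101.6)/(3*1.1052569) = 5.3080
Cpk = min(Cpu, Cpl) = 3.3778

3.3778


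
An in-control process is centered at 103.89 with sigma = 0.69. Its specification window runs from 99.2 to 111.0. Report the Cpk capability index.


Cpu = (USL - mean) / (3*sigma) = (111.0 - 103.89) / (3*0.69) = 3.4348
Cpl = (mean - LSL) / (3*sigma) = (103.89 - 99.2) / (3*0.69) = 2.2657
Cpk = min(Cpu, Cpl) = 2.2657

2.2657


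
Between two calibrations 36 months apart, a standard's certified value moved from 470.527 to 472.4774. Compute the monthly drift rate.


rate = (v2 - v1) / months
= (472.4774 - 470.527) / 36
= 1.9504 / 36
= 0.0542

0.0542


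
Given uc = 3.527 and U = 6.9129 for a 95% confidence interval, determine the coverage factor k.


k = U / uc
k = 6.9129 / 3.527
k = 1.96

1.96


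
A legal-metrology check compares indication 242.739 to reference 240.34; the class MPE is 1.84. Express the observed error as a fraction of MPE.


e = indication - reference = 242.739 - 240.34 = 2.3990
|e| = 2.3990
ratio = |e| / MPE = 2.3990 / 1.84
ratio = 1.3038

1.3038


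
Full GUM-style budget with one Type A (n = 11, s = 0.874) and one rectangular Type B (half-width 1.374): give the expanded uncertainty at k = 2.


u_A = s / sqrt(n) = 0.874 / sqrt(11) = 0.26352092
u_B = half_width / sqrt(3) = 1.374 / sqrt(3) = 0.79327927
uc = sqrt(u_A^2 + u_B^2) = sqrt(0.26352092^2 + 0.79327927^2) = 0.83590387
U = k * uc = 2 * 0.83590387
U = 1.6718

1.6718


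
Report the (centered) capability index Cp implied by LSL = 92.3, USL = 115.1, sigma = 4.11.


Cp = (USL - LSL) / (6 * sigma)
= (115.1 - 92.3) / (6 * 4.11)
= 22.8000 / 24.6600
= 0.9246

0.9246


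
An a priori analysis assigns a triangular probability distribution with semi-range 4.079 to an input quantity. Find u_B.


u_B = half_width / sqrt(6)
u_B = 4.079 / 2.4494897
u_B = 1.6652

1.6652


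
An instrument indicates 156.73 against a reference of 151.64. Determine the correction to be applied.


Correction = standard - reading
= 151.64 - 156.73
= -5.0900

-5.0900


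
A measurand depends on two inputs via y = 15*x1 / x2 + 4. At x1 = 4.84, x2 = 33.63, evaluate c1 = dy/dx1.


y = 15*x1 / x2 + 4
dy/dx1 = 15/x2
Evaluate at x2 = 33.63: c1 = 15 / 33.63
c1 = 0.4460

0.4460


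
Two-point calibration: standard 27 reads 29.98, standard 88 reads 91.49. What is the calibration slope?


slope = (y2 - y1) / (x2 - x1)
= (91.49 - 29.98) / (88 - 27)
= 61.5100 / 61
= 1.0084

1.0084


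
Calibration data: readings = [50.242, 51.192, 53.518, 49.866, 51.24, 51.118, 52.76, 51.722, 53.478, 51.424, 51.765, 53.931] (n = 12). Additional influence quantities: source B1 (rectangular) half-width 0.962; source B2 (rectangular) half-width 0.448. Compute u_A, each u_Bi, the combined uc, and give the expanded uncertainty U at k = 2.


mean = (50.242 + 51.192 + 53.518 + 49.866 + 51.24 + 51.118 + 52.76 + 51.722 + 53.478 + 51.424 + 51.765 + 53.931) / 12 = 51.85466667
s = sqrt(sum((x - mean)^2)/(n-1)) = 1.3024069
u_A = s / sqrt(n) = 1.3024069 / sqrt(12) = 0.37597249
u_B1 = 0.962 / sqrt(3) = 0.55541096
u_B2 = 0.448 / sqrt(3) = 0.25865292
uc = sqrt(0.37597249^2 + 0.55541096^2 + 0.25865292^2) = 0.71884489
U = k * uc = 2 * 0.71884489
U = 1.4377

1.4377


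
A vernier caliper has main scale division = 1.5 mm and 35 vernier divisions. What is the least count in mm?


LC = MSD / n_div
= 1.5 / 35
= 0.0429

0.0429


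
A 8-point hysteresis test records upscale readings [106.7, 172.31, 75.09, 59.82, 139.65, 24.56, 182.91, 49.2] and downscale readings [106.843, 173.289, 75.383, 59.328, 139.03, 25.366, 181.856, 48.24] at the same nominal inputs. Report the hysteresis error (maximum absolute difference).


|106.7 - 106.843| = 0.1430
|172.31 - 173.289| = 0.9790
|75.09 - 75.383| = 0.2930
|59.82 - 59.328| = 0.4920
|139.65 - 139.03| = 0.6200
|24.56 - 25.366| = 0.8060
|182.91 - 181.856| = 1.0540
|49.2 - 48.24| = 0.9600
hysteresis = max(diffs) = 1.0540

1.0540


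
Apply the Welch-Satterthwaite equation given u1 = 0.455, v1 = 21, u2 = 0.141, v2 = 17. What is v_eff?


uc = sqrt(u1^2 + u2^2) = sqrt(0.455^2 + 0.141^2) = 0.47634651
v_eff = uc^4 / (u1^4/v1 + u2^4/v2)
= 0.47634651^4 / (0.455^4/21 + 0.141^4/17)
= 0.051486332 / 0.0020641717
v_eff = 24.9429

24.9429


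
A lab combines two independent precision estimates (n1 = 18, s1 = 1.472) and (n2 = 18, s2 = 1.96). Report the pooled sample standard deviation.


s_p = sqrt(((n1-1)*s1^2 + (n2-1)*s2^2) / (n1+n2-2))
numerator = (18-1)*1.472^2 + (18-1)*1.96^2 = 36.835328 + 65.3072 = 102.14253
denominator = 18 + 18 - 2 = 34
s_p^2 = 102.14253 / 34 = 3.0041921
s_p = sqrt(3.0041921) = 1.7333

1.7333


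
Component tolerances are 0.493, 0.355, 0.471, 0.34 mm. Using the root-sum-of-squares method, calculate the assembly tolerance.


RSS = sqrt(0.493^2 + 0.355^2 + 0.471^2 + 0.34^2)
= sqrt(0.706515)
= 0.8405

0.8405
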